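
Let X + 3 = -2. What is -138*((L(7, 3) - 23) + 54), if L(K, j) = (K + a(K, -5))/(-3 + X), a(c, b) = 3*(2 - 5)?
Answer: -8625/2 ≈ -4312.5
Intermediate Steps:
X = -5 (X = -3 - 2 = -5)
a(c, b) = -9 (a(c, b) = 3*(-3) = -9)
L(K, j) = 9/8 - K/8 (L(K, j) = (K - 9)/(-3 - 5) = (-9 + K)/(-8) = (-9 + K)*(-⅛) = 9/8 - K/8)
-138*((L(7, 3) - 23) + 54) = -138*(((9/8 - ⅛*7) - 23) + 54) = -138*(((9/8 - 7/8) - 23) + 54) = -138*((¼ - 23) + 54) = -138*(-91/4 + 54) = -138*125/4 = -8625/2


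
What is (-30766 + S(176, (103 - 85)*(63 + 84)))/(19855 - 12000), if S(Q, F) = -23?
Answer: -30789/7855 ≈ -3.9197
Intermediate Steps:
(-30766 + S(176, (103 - 85)*(63 + 84)))/(19855 - 12000) = (-30766 - 23)/(19855 - 12000) = -30789/7855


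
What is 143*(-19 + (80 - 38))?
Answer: 3289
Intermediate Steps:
143*(-19 + (80 - 38)) = 143*(-19 + 42) = 143*23 = 3289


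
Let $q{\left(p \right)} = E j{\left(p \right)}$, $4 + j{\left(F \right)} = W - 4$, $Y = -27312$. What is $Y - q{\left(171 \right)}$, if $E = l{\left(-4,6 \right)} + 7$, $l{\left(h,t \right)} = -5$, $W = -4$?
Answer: $-27288$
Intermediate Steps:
$j{\left(F \right)} = -12$ ($j{\left(F \right)} = -4 - 8 = -12$)
$E = 2$ ($E = -5 + 7 = 2$)
$q{\left(p \right)} = -24$ ($q{\left(p \right)} = 2 \left(-12\right) = -24$)
$Y - q{\left(171 \right)} = -27312 - -24 = -27312 + 24 = -27288$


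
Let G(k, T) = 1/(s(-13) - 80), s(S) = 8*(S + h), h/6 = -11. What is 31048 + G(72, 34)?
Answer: 22106175/712 ≈ 31048.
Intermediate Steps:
h = -66 (h = 6*(-11) = -66)
s(S) = -528 + 8*S (s(S) = 8*(S - 66) = 8*(-66 + S) = -528 + 8*S)
G(k, T) = -1/712 (G(k, T) = 1/((-528 + 8*(-13)) - 80) = 1/((-528 - 104) - 80) = 1/(-632 - 80) = 1/(-712) = -1/712)
31048 + G(72, 34) = 31048 - 1/712 = 22106175/712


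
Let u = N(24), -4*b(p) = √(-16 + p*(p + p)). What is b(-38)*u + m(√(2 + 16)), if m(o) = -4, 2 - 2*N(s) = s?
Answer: -4 + 11*√718/2 ≈ 143.38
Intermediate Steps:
N(s) = 1 - s/2
b(p) = -√(-16 + 2*p²)/4 (b(p) = -√(-16 + p*(p + p))/4 = -√(-16 + p*(2*p))/4 = -√(-16 + 2*p²)/4)
u = -11 (u = 1 - ½*24 = 1 - 12 = -11)
b(-38)*u + m(√(2 + 16)) = -√(-16 + 2*(-38)²)/4*(-11) - 4 = -√(-16 + 2*1444)/4*(-11) - 4 = -√(-16 + 2888)/4*(-11) - 4 = -√718/2*(-11) - 4 = 11*√718/2 - 4 = -4 + 11*√718/2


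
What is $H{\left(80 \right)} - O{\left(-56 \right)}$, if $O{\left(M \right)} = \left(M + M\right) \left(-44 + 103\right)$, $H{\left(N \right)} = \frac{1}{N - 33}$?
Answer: $\frac{310577}{47} \approx 6608.0$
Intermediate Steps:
$H{\left(N \right)} = \frac{1}{-33 + N}$
$O{\left(M \right)} = 118 M$ ($O{\left(M \right)} = 2 M 59 = 118 M$)
$H{\left(80 \right)} - O{\left(-56 \right)} = \frac{1}{-33 + 80} - 118 \left(-56\right) = \frac{1}{47} - -6608 = \frac{1}{47} + 6608 = \frac{310577}{47}$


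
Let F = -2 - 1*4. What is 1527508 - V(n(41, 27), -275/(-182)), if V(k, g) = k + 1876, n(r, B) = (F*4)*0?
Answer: 1525632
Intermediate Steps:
F = -6 (F = -2 - 4 = -6)
n(r, B) = 0 (n(r, B) = -6*4*0 = -24*0 = 0)
V(k, g) = 1876 + k
1527508 - V(n(41, 27), -275/(-182)) = 1527508 - (1876 + 0) = 1527508 - 1*1876 = 1527508 - 1876 = 1525632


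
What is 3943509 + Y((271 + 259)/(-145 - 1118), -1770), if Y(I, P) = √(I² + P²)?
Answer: 3943509 + 10*√49975052410/1263 ≈ 3.9453e+6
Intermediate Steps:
3943509 + Y((271 + 259)/(-145 - 1118), -1770) = 3943509 + √(((271 + 259)/(-145 - 1118))² + (-1770)²) = 3943509 + √((530/(-1263))² + 3132900) = 3943509 + √((530*(-1/1263))² + 3132900) = 3943509 + √((-530/1263)² + 3132900) = 3943509 + √(280900/1595169 + 3132900) = 3943509 + √(4997505241000/1595169) = 3943509 + 10*√49975052410/1263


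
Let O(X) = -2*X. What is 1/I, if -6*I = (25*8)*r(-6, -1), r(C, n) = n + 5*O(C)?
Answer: -3/5900 ≈ -0.00050847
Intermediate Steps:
r(C, n) = n - 10*C (r(C, n) = n + 5*(-2*C) = n - 10*C)
I = -5900/3 (I = -25*8*(-1 - 10*(-6))/6 = -100*(-1 + 60)/3 = -100*59/3 = -1/6*11800 = -5900/3 ≈ -1966.7)
1/I = 1/(-5900/3) = -3/5900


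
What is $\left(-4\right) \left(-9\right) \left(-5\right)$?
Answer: $-180$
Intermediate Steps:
$\left(-4\right) \left(-9\right) \left(-5\right) = 36 \left(-5\right) = -180$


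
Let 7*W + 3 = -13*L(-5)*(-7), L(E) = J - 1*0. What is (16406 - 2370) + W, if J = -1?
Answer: 98158/7 ≈ 14023.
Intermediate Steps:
L(E) = -1 (L(E) = -1 - 1*0 = -1 + 0 = -1)
W = -94/7 (W = -3/7 + (-13*(-1)*(-7))/7 = -3/7 + (13*(-7))/7 = -3/7 + (1/7)*(-91) = -3/7 - 13 = -94/7 ≈ -13.429)
(16406 - 2370) + W = (16406 - 2370) - 94/7 = 14036 - 94/7 = 98158/7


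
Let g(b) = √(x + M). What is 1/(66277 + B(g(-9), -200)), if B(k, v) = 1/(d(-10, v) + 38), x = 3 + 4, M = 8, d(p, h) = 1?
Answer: 39/2584804 ≈ 1.5088e-5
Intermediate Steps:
x = 7
g(b) = √15 (g(b) = √(7 + 8) = √15)
B(k, v) = 1/39 (B(k, v) = 1/(1 + 38) = 1/39)
1/(66277 + B(g(-9), -200)) = 1/(66277 + 1/39) = 1/(2584804/39) = 39/2584804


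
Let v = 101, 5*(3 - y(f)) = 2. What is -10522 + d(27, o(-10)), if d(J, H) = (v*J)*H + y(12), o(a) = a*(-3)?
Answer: 356453/5 ≈ 71291.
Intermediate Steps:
y(f) = 13/5 (y(f) = 3 - 1/5*2 = 3 - 2/5 = 13/5)
o(a) = -3*a
d(J, H) = 13/5 + 101*H*J (d(J, H) = (101*J)*H + 13/5 = 101*H*J + 13/5 = 13/5 + 101*H*J)
-10522 + d(27, o(-10)) = -10522 + (13/5 + 101*(-3*(-10))*27) = -10522 + (13/5 + 101*30*27) = -10522 + (13/5 + 81810) = -10522 + 409063/5 = 356453/5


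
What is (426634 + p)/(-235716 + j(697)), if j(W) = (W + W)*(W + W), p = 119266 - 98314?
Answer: 7717/29440 ≈ 0.26213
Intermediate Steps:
p = 20952
j(W) = 4*W**2 (j(W) = (2*W)*(2*W) = 4*W**2)
(426634 + p)/(-235716 + j(697)) = (426634 + 20952)/(-235716 + 4*697**2) = 447586/(-235716 + 4*485809) = 447586/(-235716 + 1943236) = 447586/1707520 = 447586*(1/1707520) = 7717/29440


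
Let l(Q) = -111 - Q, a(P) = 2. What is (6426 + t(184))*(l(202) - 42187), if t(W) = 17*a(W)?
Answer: -274550000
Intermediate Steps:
t(W) = 34 (t(W) = 17*2 = 34)
(6426 + t(184))*(l(202) - 42187) = (6426 + 34)*((-111 - 1*202) - 42187) = 6460*((-111 - 202) - 42187) = 6460*(-313 - 42187) = 6460*(-42500) = -274550000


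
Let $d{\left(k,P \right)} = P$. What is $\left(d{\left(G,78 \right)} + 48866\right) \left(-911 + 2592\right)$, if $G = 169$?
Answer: $82274864$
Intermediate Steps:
$\left(d{\left(G,78 \right)} + 48866\right) \left(-911 + 2592\right) = \left(78 + 48866\right) \left(-911 + 2592\right) = 48944 \cdot 1681 = 82274864$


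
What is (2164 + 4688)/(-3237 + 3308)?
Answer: 6852/71 ≈ 96.507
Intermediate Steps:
(2164 + 4688)/(-3237 + 3308) = 6852/71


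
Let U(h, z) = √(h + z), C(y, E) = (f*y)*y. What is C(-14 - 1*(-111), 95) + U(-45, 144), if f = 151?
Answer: 1420759 + 3*√11 ≈ 1.4208e+6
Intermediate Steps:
C(y, E) = 151*y² (C(y, E) = (151*y)*y = 151*y²)
C(-14 - 1*(-111), 95) + U(-45, 144) = 151*(-14 - 1*(-111))² + √(-45 + 144) = 151*(-14 + 111)² + √99 = 151*97² + 3*√11 = 151*9409 + 3*√11 = 1420759 + 3*√11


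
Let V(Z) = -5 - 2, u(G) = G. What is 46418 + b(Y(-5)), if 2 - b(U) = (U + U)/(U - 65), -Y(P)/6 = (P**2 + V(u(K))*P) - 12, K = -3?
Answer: 16385684/353 ≈ 46418.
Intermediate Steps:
V(Z) = -7
Y(P) = 72 - 6*P**2 + 42*P (Y(P) = -6*((P**2 - 7*P) - 12) = -6*(-12 + P**2 - 7*P) = 72 - 6*P**2 + 42*P)
b(U) = 2 - 2*U/(-65 + U) (b(U) = 2 - (U + U)/(U - 65) = 2 - 2*U/(-65 + U))
46418 + b(Y(-5)) = 46418 - 130/(-65 + (72 - 6*(-5)**2 + 42*(-5))) = 46418 - 130/(-65 + (72 - 6*25 - 210)) = 46418 - 130/(-65 + (72 - 150 - 210)) = 46418 - 130/(-65 - 288) = 46418 - 130/(-353) = 46418 - 130*(-1/353) = 46418 + 130/353 = 16385684/353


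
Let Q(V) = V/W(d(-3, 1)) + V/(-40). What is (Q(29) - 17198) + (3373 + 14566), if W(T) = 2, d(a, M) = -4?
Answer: 30191/40 ≈ 754.78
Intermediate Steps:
Q(V) = 19*V/40 (Q(V) = V/2 + V/(-40) = V*(½) + V*(-1/40) = V/2 - V/40 = 19*V/40)
(Q(29) - 17198) + (3373 + 14566) = ((19/40)*29 - 17198) + (3373 + 14566) = (551/40 - 17198) + 17939 = -687369/40 + 17939 = 30191/40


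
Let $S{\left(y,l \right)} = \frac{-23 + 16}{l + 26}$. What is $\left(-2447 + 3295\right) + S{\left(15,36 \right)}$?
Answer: $\frac{52569}{62} \approx 847.89$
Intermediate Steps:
$S{\left(y,l \right)} = - \frac{7}{26 + l}$
$\left(-2447 + 3295\right) + S{\left(15,36 \right)} = \left(-2447 + 3295\right) - \frac{7}{26 + 36} = 848 - \frac{7}{62} = \frac{52569}{62}$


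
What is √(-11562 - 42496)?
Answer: I*√54058 ≈ 232.5*I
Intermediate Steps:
√(-11562 - 42496) = √(-54058) = I*√54058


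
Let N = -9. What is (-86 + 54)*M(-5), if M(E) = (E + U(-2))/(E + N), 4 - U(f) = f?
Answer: 16/7 ≈ 2.2857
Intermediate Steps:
U(f) = 4 - f
M(E) = (6 + E)/(-9 + E) (M(E) = (E + (4 - 1*(-2)))/(E - 9) = (E + (4 + 2))/(-9 + E) = (E + 6)/(-9 + E) = (6 + E)/(-9 + E))
(-86 + 54)*M(-5) = (-86 + 54)*((6 - 5)/(-9 - 5)) = -32/(-14) = -(-16)/7 = -32*(-1/14) = 16/7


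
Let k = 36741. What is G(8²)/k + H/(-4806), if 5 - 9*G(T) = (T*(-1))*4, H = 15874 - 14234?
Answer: -10019311/29429541 ≈ -0.34045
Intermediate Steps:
H = 1640
G(T) = 5/9 + 4*T/9 (G(T) = 5/9 - T*(-1)*4/9 = 5/9 - (-T)*4/9 = 5/9 - (-4)*T/9 = 5/9 + 4*T/9)
G(8²)/k + H/(-4806) = (5/9 + (4/9)*8²)/36741 + 1640/(-4806) = (5/9 + (4/9)*64)*(1/36741) + 1640*(-1/4806) = (5/9 + 256/9)*(1/36741) - 820/2403 = 29*(1/36741) - 820/2403 = 29/36741 - 820/2403 = -10019311/29429541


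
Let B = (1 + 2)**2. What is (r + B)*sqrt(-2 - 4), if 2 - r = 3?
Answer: 8*I*sqrt(6) ≈ 19.596*I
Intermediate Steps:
r = -1 (r = 2 - 1*3 = 2 - 3 = -1)
B = 9 (B = 3**2 = 9)
(r + B)*sqrt(-2 - 4) = (-1 + 9)*sqrt(-2 - 4) = 8*sqrt(-6) = 8*(I*sqrt(6)) = 8*I*sqrt(6)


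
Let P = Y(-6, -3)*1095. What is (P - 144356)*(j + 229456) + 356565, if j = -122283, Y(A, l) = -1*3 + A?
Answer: -16526898938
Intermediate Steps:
Y(A, l) = -3 + A
P = -9855 (P = (-3 - 6)*1095 = -9*1095 = -9855)
(P - 144356)*(j + 229456) + 356565 = (-9855 - 144356)*(-122283 + 229456) + 356565 = -154211*107173 + 356565 = -16527255503 + 356565 = -16526898938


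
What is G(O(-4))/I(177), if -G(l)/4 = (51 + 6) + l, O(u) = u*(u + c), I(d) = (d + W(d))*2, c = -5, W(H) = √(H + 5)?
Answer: -32922/31147 + 186*√182/31147 ≈ -0.97643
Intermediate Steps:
W(H) = √(5 + H)
I(d) = 2*d + 2*√(5 + d) (I(d) = (d + √(5 + d))*2 = 2*d + 2*√(5 + d))
O(u) = u*(-5 + u) (O(u) = u*(u - 5) = u*(-5 + u))
G(l) = -228 - 4*l (G(l) = -4*((51 + 6) + l) = -4*(57 + l) = -228 - 4*l)
G(O(-4))/I(177) = (-228 - (-16)*(-5 - 4))/(2*177 + 2*√(5 + 177)) = (-228 - (-16)*(-9))/(354 + 2*√182) = (-228 - 4*36)/(354 + 2*√182) = (-228 - 144)/(354 + 2*√182) = -372/(354 + 2*√182)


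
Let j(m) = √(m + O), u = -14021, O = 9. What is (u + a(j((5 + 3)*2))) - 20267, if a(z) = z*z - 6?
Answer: -34269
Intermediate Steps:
j(m) = √(9 + m) (j(m) = √(m + 9) = √(9 + m))
a(z) = -6 + z² (a(z) = z² - 6 = -6 + z²)
(u + a(j((5 + 3)*2))) - 20267 = (-14021 + (-6 + (√(9 + (5 + 3)*2))²)) - 20267 = (-14021 + (-6 + (√(9 + 8*2))²)) - 20267 = (-14021 + (-6 + (√(9 + 16))²)) - 20267 = (-14021 + (-6 + (√25)²)) - 20267 = (-14021 + (-6 + 5²)) - 20267 = (-14021 + (-6 + 25)) - 20267 = (-14021 + 19) - 20267 = -14002 - 20267 = -34269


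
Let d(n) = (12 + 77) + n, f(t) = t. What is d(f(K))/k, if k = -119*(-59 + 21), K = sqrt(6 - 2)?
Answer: 13/646 ≈ 0.020124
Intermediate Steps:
K = 2 (K = sqrt(4) = 2)
d(n) = 89 + n
k = 4522 (k = -119*(-38) = 4522)
d(f(K))/k = (89 + 2)/4522 = 91*(1/4522) = 13/646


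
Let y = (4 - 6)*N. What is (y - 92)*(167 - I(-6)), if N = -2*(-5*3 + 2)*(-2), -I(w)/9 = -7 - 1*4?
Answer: 816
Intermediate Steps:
I(w) = 99 (I(w) = -9*(-7 - 1*4) = -9*(-7 - 4) = -9*(-11) = 99)
N = -52 (N = -2*(-15 + 2)*(-2) = -2*(-13)*(-2) = 26*(-2) = -52)
y = 104 (y = (4 - 6)*(-52) = -2*(-52) = 104)
(y - 92)*(167 - I(-6)) = (104 - 92)*(167 - 1*99) = 12*(167 - 99) = 12*68 = 816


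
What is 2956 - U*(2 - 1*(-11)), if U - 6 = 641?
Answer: -5455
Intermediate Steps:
U = 647 (U = 6 + 641 = 647)
2956 - U*(2 - 1*(-11)) = 2956 - 647*(2 - 1*(-11)) = 2956 - 647*(2 + 11) = 2956 - 647*13 = 2956 - 1*8411 = 2956 - 8411 = -5455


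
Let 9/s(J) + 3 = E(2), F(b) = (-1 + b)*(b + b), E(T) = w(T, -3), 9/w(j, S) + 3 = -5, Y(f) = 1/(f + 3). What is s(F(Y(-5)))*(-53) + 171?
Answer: 3153/11 ≈ 286.64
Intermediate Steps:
Y(f) = 1/(3 + f)
w(j, S) = -9/8 (w(j, S) = 9/(-3 - 5) = 9/(-8) = 9*(-⅛) = -9/8)
E(T) = -9/8
F(b) = 2*b*(-1 + b) (F(b) = (-1 + b)*(2*b) = 2*b*(-1 + b))
s(J) = -24/11 (s(J) = 9/(-3 - 9/8) = 9/(-33/8) = 9*(-8/33) = -24/11)
s(F(Y(-5)))*(-53) + 171 = -24/11*(-53) + 171 = 1272/11 + 171 = 3153/11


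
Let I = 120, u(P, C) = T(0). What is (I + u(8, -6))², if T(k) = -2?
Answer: 13924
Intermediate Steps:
u(P, C) = -2
(I + u(8, -6))² = (120 - 2)² = 118² = 13924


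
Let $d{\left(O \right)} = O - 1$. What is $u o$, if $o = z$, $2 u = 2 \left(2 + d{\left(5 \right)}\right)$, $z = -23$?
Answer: $-138$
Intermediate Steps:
$d{\left(O \right)} = -1 + O$
$u = 6$ ($u = \frac{2 \left(2 + \left(-1 + 5\right)\right)}{2} = \frac{2 \left(2 + 4\right)}{2} = \frac{2 \cdot 6}{2} = \frac{1}{2} \cdot 12 = 6$)
$o = -23$
$u o = 6 \left(-23\right) = -138$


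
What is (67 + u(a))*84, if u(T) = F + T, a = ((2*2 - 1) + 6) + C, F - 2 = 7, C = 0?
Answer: 7140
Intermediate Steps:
F = 9 (F = 2 + 7 = 9)
a = 9 (a = ((2*2 - 1) + 6) + 0 = ((4 - 1) + 6) + 0 = (3 + 6) + 0 = 9 + 0 = 9)
u(T) = 9 + T
(67 + u(a))*84 = (67 + (9 + 9))*84 = (67 + 18)*84 = 85*84 = 7140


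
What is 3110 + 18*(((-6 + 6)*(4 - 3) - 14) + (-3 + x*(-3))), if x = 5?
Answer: 2534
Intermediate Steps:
3110 + 18*(((-6 + 6)*(4 - 3) - 14) + (-3 + x*(-3))) = 3110 + 18*(((-6 + 6)*(4 - 3) - 14) + (-3 + 5*(-3))) = 3110 + 18*((0*1 - 14) + (-3 - 15)) = 3110 + 18*((0 - 14) - 18) = 3110 + 18*(-14 - 18) = 3110 + 18*(-32) = 3110 - 576 = 2534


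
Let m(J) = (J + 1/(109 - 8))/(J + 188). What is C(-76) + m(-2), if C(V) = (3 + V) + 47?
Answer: -162879/6262 ≈ -26.011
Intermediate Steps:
m(J) = (1/101 + J)/(188 + J) (m(J) = (J + 1/101)/(188 + J) = (1/101 + J)/(188 + J))
C(V) = 50 + V
C(-76) + m(-2) = (50 - 76) + (1/101 - 2)/(188 - 2) = -26 - 201/101/186 = -26 + (1/186)*(-201/101) = -26 - 67/6262 = -162879/6262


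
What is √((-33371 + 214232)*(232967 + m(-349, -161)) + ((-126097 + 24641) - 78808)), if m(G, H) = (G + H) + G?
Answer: 2*√10494776181 ≈ 2.0489e+5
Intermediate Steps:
m(G, H) = H + 2*G
√((-33371 + 214232)*(232967 + m(-349, -161)) + ((-126097 + 24641) - 78808)) = √((-33371 + 214232)*(232967 + (-161 + 2*(-349))) + ((-126097 + 24641) - 78808)) = √(180861*(232967 + (-161 - 698)) + (-101456 - 78808)) = √(180861*(232967 - 859) - 180264) = √(180861*232108 - 180264) = √(41979284988 - 180264) = √41979104724 = 2*√10494776181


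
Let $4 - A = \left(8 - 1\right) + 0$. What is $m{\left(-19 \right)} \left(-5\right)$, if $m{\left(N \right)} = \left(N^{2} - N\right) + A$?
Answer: $-1885$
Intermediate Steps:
$A = -3$ ($A = 4 - \left(\left(8 - 1\right) + 0\right) = 4 - \left(7 + 0\right) = 4 - 7 = -3$)
$m{\left(N \right)} = -3 + N^{2} - N$ ($m{\left(N \right)} = \left(N^{2} - N\right) - 3 = -3 + N^{2} - N$)
$m{\left(-19 \right)} \left(-5\right) = \left(-3 + \left(-19\right)^{2} - -19\right) \left(-5\right) = \left(-3 + 361 + 19\right) \left(-5\right) = 377 \left(-5\right) = -1885$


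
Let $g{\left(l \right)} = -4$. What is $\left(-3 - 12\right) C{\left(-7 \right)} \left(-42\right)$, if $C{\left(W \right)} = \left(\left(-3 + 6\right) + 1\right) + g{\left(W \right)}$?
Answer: $0$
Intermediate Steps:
$C{\left(W \right)} = 0$ ($C{\left(W \right)} = \left(\left(-3 + 6\right) + 1\right) - 4 = \left(3 + 1\right) - 4 = 4 - 4 = 0$)
$\left(-3 - 12\right) C{\left(-7 \right)} \left(-42\right) = \left(-3 - 12\right) 0 \left(-42\right) = \left(-15\right) 0 \left(-42\right) = 0 \left(-42\right) = 0$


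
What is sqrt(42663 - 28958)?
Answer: sqrt(13705) ≈ 117.07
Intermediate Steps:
sqrt(42663 - 28958) = sqrt(13705)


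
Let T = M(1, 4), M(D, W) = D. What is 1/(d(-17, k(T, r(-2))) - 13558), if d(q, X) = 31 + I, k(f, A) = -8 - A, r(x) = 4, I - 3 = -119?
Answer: -1/13643 ≈ -7.3298e-5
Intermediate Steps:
I = -116 (I = 3 - 119 = -116)
T = 1
d(q, X) = -85 (d(q, X) = 31 - 116 = -85)
1/(d(-17, k(T, r(-2))) - 13558) = 1/(-85 - 13558) = 1/(-13643) = -1/13643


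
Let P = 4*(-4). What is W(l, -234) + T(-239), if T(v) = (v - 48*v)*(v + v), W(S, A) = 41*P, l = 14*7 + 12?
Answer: -5370030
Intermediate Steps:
P = -16
l = 110 (l = 98 + 12 = 110)
W(S, A) = -656 (W(S, A) = 41*(-16) = -656)
T(v) = -94*v**2 (T(v) = (-47*v)*(2*v) = -94*v**2)
W(l, -234) + T(-239) = -656 - 94*(-239)**2 = -656 - 94*57121 = -656 - 5369374 = -5370030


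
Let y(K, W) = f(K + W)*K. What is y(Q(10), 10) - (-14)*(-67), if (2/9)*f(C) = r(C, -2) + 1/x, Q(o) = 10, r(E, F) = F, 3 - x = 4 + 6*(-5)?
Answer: -29767/29 ≈ -1026.4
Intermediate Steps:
x = 29 (x = 3 - (4 + 6*(-5)) = 3 - (4 - 30) = 3 - 1*(-26) = 3 + 26 = 29)
f(C) = -513/58 (f(C) = 9*(-2 + 1/29)/2 = (9/2)*(-57/29) = -513/58)
y(K, W) = -513*K/58
y(Q(10), 10) - (-14)*(-67) = -513/58*10 - (-14)*(-67) = -2565/29 - 1*938 = -2565/29 - 938 = -29767/29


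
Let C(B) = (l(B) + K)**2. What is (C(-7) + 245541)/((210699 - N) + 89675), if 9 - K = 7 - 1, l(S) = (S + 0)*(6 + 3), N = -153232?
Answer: 83047/151202 ≈ 0.54925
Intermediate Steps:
l(S) = 9*S (l(S) = S*9 = 9*S)
K = 3 (K = 9 - (7 - 1) = 9 - 1*6 = 9 - 6 = 3)
C(B) = (3 + 9*B)**2 (C(B) = (9*B + 3)**2 = (3 + 9*B)**2)
(C(-7) + 245541)/((210699 - N) + 89675) = (9*(1 + 3*(-7))**2 + 245541)/((210699 - 1*(-153232)) + 89675) = (9*(1 - 21)**2 + 245541)/((210699 + 153232) + 89675) = (9*(-20)**2 + 245541)/(363931 + 89675) = (9*400 + 245541)/453606 = (3600 + 245541)*(1/453606) = 249141*(1/453606) = 83047/151202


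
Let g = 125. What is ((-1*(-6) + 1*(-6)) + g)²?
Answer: 15625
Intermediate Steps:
((-1*(-6) + 1*(-6)) + g)² = ((-1*(-6) + 1*(-6)) + 125)² = ((6 - 6) + 125)² = (0 + 125)² = 125² = 15625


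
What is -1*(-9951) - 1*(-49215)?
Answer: 59166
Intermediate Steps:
-1*(-9951) - 1*(-49215) = 9951 + 49215 = 59166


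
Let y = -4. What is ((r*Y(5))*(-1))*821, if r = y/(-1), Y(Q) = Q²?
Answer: -82100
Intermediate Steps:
r = 4 (r = -4/(-1) = -4*(-1) = 4)
((r*Y(5))*(-1))*821 = ((4*5²)*(-1))*821 = ((4*25)*(-1))*821 = (100*(-1))*821 = -100*821 = -82100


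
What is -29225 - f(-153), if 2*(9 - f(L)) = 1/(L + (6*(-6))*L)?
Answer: -313096139/10710 ≈ -29234.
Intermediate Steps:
f(L) = 9 + 1/(70*L) (f(L) = 9 - 1/(2*(L + (6*(-6))*L)) = 9 - 1/(2*(L - 36*L)) = 9 - (-1/(35*L))/2 = 9 - (-1)/(70*L) = 9 + 1/(70*L))
-29225 - f(-153) = -29225 - (9 + (1/70)/(-153)) = -29225 - (9 + (1/70)*(-1/153)) = -29225 - (9 - 1/10710) = -29225 - 1*96389/10710 = -29225 - 96389/10710 = -313096139/10710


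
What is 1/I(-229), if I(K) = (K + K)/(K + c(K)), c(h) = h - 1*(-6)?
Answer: 226/229 ≈ 0.98690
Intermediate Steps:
c(h) = 6 + h (c(h) = h + 6 = 6 + h)
I(K) = 2*K/(6 + 2*K) (I(K) = (K + K)/(K + (6 + K)) = (2*K)/(6 + 2*K) = 2*K/(6 + 2*K))
1/I(-229) = 1/(-229/(3 - 229)) = 1/(-229/(-226)) = 1/(-229*(-1/226)) = 1/(229/226) = 226/229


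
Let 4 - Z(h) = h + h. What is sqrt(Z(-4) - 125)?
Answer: I*sqrt(113) ≈ 10.63*I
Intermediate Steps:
Z(h) = 4 - 2*h (Z(h) = 4 - (h + h) = 4 - 2*h)
sqrt(Z(-4) - 125) = sqrt((4 - 2*(-4)) - 125) = sqrt((4 + 8) - 125) = sqrt(12 - 125) = sqrt(-113) = I*sqrt(113)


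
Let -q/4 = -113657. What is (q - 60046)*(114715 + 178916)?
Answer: 115861507242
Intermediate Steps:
q = 454628 (q = -4*(-113657) = 454628)
(q - 60046)*(114715 + 178916) = (454628 - 60046)*(114715 + 178916) = 394582*293631 = 115861507242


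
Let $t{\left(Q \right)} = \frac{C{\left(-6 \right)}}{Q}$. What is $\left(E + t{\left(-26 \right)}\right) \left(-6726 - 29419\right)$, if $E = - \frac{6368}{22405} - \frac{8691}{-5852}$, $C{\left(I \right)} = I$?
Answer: $- \frac{17640743109883}{340896556} \approx -51748.0$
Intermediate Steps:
$E = \frac{157456319}{131114060}$ ($E = \left(-6368\right) \frac{1}{22405} - - \frac{8691}{5852} = - \frac{6368}{22405} + \frac{8691}{5852} = \frac{157456319}{131114060} \approx 1.2009$)
$t{\left(Q \right)} = - \frac{6}{Q}$
$\left(E + t{\left(-26 \right)}\right) \left(-6726 - 29419\right) = \left(\frac{157456319}{131114060} - \frac{6}{-26}\right) \left(-6726 - 29419\right) = \left(\frac{157456319}{131114060} - - \frac{3}{13}\right) \left(-6726 - 29419\right) = \left(\frac{157456319}{131114060} + \frac{3}{13}\right) \left(-36145\right) = \frac{2440274327}{1704482780} \left(-36145\right) = - \frac{17640743109883}{340896556}$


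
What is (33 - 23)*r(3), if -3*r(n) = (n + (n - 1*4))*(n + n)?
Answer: -40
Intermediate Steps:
r(n) = -2*n*(-4 + 2*n)/3 (r(n) = -(n + (n - 1*4))*(n + n)/3 = -(n + (n - 4))*2*n/3 = -(n + (-4 + n))*2*n/3 = -(-4 + 2*n)*2*n/3 = -2*n*(-4 + 2*n)/3)
(33 - 23)*r(3) = (33 - 23)*((4/3)*3*(2 - 1*3)) = 10*((4/3)*3*(2 - 3)) = 10*((4/3)*3*(-1)) = 10*(-4) = -40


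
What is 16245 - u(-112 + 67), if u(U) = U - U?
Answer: 16245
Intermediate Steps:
u(U) = 0
16245 - u(-112 + 67) = 16245 - 1*0 = 16245 + 0 = 16245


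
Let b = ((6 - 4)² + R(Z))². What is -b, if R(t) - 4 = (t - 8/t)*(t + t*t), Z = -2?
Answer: -144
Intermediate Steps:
R(t) = 4 + (t + t²)*(t - 8/t) (R(t) = 4 + (t - 8/t)*(t + t*t) = 4 + (t - 8/t)*(t + t²) = 4 + (t + t²)*(t - 8/t))
b = 144 (b = ((6 - 4)² + (-4 + (-2)² + (-2)³ - 8*(-2)))² = (2² + (-4 + 4 - 8 + 16))² = (4 + 8)² = 12² = 144)
-b = -1*144 = -144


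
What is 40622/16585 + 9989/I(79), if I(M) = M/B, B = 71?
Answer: 11765606253/1310215 ≈ 8979.9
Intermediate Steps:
I(M) = M/71
40622/16585 + 9989/I(79) = 40622/16585 + 9989/(((1/71)*79)) = 40622*(1/16585) + 9989/(79/71) = 40622/16585 + 9989*(71/79) = 40622/16585 + 709219/79 = 11765606253/1310215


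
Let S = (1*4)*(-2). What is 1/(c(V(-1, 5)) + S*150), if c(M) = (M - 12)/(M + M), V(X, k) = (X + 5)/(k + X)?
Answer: -2/2411 ≈ -0.00082953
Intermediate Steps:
V(X, k) = (5 + X)/(X + k)
c(M) = (-12 + M)/(2*M) (c(M) = (-12 + M)/((2*M)) = (-12 + M)*(1/(2*M)) = (-12 + M)/(2*M))
S = -8 (S = 4*(-2) = -8)
1/(c(V(-1, 5)) + S*150) = 1/((-12 + (5 - 1)/(-1 + 5))/(2*(((5 - 1)/(-1 + 5)))) - 8*150) = 1/((-12 + 4/4)/(2*((4/4))) - 1200) = 1/((-12 + (1/4)*4)/(2*(((1/4)*4))) - 1200) = 1/((1/2)*(-12 + 1)/1 - 1200) = 1/((1/2)*1*(-11) - 1200) = 1/(-11/2 - 1200) = 1/(-2411/2) = -2/2411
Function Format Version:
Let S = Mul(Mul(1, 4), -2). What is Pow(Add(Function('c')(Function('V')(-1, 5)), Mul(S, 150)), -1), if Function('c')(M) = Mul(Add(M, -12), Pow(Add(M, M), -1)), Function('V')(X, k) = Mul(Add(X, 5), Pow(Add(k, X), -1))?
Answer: Rational(-2, 2411) ≈ -0.00082953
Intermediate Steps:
Function('V')(X, k) = Mul(Pow(Add(X, k), -1), Add(5, X)) (Function('V')(X, k) = Mul(Add(5, X), Pow(Add(X, k), -1)) = Mul(Pow(Add(X, k), -1), Add(5, X)))
Function('c')(M) = Mul(Rational(1, 2), Pow(M, -1), Add(-12, M)) (Function('c')(M) = Mul(Add(-12, M), Pow(Mul(2, M), -1)) = Mul(Add(-12, M), Mul(Rational(1, 2), Pow(M, -1))) = Mul(Rational(1, 2), Pow(M, -1), Add(-12, M)))
S = -8 (S = Mul(4, -2) = -8)
Pow(Add(Function('c')(Function('V')(-1, 5)), Mul(S, 150)), -1) = Pow(Add(Mul(Rational(1, 2), Pow(Mul(Pow(Add(-1, 5), -1), Add(5, -1)), -1), Add(-12, Mul(Pow(Add(-1, 5), -1), Add(5, -1)))), Mul(-8, 150)), -1) = Pow(Add(Mul(Rational(1, 2), Pow(Mul(Pow(4, -1), 4), -1), Add(-12, Mul(Pow(4, -1), 4))), -1200), -1) = Pow(Add(Mul(Rational(1, 2), Pow(Mul(Rational(1, 4), 4), -1), Add(-12, Mul(Rational(1, 4), 4))), -1200), -1) = Pow(Add(Mul(Rational(1, 2), Pow(1, -1), Add(-12, 1)), -1200), -1) = Pow(Add(Mul(Rational(1, 2), 1, -11), -1200), -1) = Pow(Add(Rational(-11, 2), -1200), -1) = Pow(Rational(-2411, 2), -1) = Rational(-2, 2411)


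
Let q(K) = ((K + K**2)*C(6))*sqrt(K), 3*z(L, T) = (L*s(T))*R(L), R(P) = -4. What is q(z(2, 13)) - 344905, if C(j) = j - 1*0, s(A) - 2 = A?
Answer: -344905 + 18720*I*sqrt(10) ≈ -3.4491e+5 + 59198.0*I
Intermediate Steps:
s(A) = 2 + A
C(j) = j (C(j) = j + 0 = j)
z(L, T) = -4*L*(2 + T)/3 (z(L, T) = ((L*(2 + T))*(-4))/3 = (-4*L*(2 + T))/3 = -4*L*(2 + T)/3)
q(K) = sqrt(K)*(6*K + 6*K**2) (q(K) = ((K + K**2)*6)*sqrt(K) = (6*K + 6*K**2)*sqrt(K) = sqrt(K)*(6*K + 6*K**2))
q(z(2, 13)) - 344905 = 6*(-4/3*2*(2 + 13))**(3/2)*(1 - 4/3*2*(2 + 13)) - 344905 = 6*(-4/3*2*15)**(3/2)*(1 - 4/3*2*15) - 344905 = 6*(-40)**(3/2)*(1 - 40) - 344905 = 6*(-80*I*sqrt(10))*(-39) - 344905 = 18720*I*sqrt(10) - 344905 = -344905 + 18720*I*sqrt(10)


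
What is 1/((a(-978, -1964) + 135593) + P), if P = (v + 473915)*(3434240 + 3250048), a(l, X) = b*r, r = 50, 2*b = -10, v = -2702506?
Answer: -1/14896543942865 ≈ -6.7130e-14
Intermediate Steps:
b = -5 (b = (½)*(-10) = -5)
a(l, X) = -250 (a(l, X) = -5*50 = -250)
P = -14896544078208 (P = (-2702506 + 473915)*(3434240 + 3250048) = -2228591*6684288 = -14896544078208)
1/((a(-978, -1964) + 135593) + P) = 1/((-250 + 135593) - 14896544078208) = 1/(135343 - 14896544078208) = 1/(-14896543942865) = -1/14896543942865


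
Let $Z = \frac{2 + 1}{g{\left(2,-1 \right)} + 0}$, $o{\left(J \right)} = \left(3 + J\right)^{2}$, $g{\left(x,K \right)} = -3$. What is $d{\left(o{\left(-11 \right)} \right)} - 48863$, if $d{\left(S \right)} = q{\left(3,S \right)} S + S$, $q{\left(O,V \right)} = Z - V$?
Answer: $-52959$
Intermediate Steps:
$Z = -1$ ($Z = \frac{2 + 1}{-3 + 0} = \frac{3}{-3} = 3 \left(- \frac{1}{3}\right) = -1$)
$q{\left(O,V \right)} = -1 - V$
$d{\left(S \right)} = S + S \left(-1 - S\right)$ ($d{\left(S \right)} = \left(-1 - S\right) S + S = S \left(-1 - S\right) + S = S + S \left(-1 - S\right)$)
$d{\left(o{\left(-11 \right)} \right)} - 48863 = - \left(\left(3 - 11\right)^{2}\right)^{2} - 48863 = - \left(\left(-8\right)^{2}\right)^{2} - 48863 = - 64^{2} - 48863 = \left(-1\right) 4096 - 48863 = -4096 - 48863 = -52959$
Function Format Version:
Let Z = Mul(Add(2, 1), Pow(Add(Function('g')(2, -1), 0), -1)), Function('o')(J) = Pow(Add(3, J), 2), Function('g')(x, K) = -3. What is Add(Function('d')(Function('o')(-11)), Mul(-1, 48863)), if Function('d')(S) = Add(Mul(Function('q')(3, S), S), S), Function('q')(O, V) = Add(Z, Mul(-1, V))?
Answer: -52959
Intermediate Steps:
Z = -1 (Z = Mul(Add(2, 1), Pow(Add(-3, 0), -1)) = Mul(3, Pow(-3, -1)) = Mul(3, Rational(-1, 3)) = -1)
Function('q')(O, V) = Add(-1, Mul(-1, V))
Function('d')(S) = Add(S, Mul(S, Add(-1, Mul(-1, S)))) (Function('d')(S) = Add(Mul(Add(-1, Mul(-1, S)), S), S) = Add(Mul(S, Add(-1, Mul(-1, S))), S) = Add(S, Mul(S, Add(-1, Mul(-1, S)))))
Add(Function('d')(Function('o')(-11)), Mul(-1, 48863)) = Add(Mul(-1, Pow(Pow(Add(3, -11), 2), 2)), Mul(-1, 48863)) = Add(Mul(-1, Pow(Pow(-8, 2), 2)), -48863) = Add(Mul(-1, Pow(64, 2)), -48863) = Add(Mul(-1, 4096), -48863) = Add(-4096, -48863) = -52959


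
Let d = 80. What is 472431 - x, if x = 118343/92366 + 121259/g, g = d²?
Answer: 139631018785203/295571200 ≈ 4.7241e+5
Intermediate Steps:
g = 6400 (g = 80² = 6400)
x = 5978801997/295571200 (x = 118343/92366 + 121259/6400 = 5978801997/295571200 ≈ 20.228)
472431 - x = 472431 - 1*5978801997/295571200 = 472431 - 5978801997/295571200 = 139631018785203/295571200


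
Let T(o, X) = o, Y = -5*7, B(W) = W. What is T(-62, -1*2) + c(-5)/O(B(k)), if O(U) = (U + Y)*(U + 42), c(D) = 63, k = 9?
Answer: -27425/442 ≈ -62.047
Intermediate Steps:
Y = -35
O(U) = (-35 + U)*(42 + U) (O(U) = (U - 35)*(U + 42) = (-35 + U)*(42 + U))
T(-62, -1*2) + c(-5)/O(B(k)) = -62 + 63/(-1470 + 9² + 7*9) = -62 + 63/(-1470 + 81 + 63) = -62 + 63/(-1326) = -62 + 63*(-1/1326) = -62 - 21/442 = -27425/442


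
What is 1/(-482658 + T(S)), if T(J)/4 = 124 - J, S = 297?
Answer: -1/483350 ≈ -2.0689e-6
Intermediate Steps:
T(J) = 496 - 4*J (T(J) = 4*(124 - J) = 496 - 4*J)
1/(-482658 + T(S)) = 1/(-482658 + (496 - 4*297)) = 1/(-482658 + (496 - 1188)) = 1/(-482658 - 692) = 1/(-483350) = -1/483350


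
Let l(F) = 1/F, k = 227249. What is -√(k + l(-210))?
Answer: -√10021680690/210 ≈ -476.71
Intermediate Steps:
-√(k + l(-210)) = -√(227249 + 1/(-210)) = -√(227249 - 1/210) = -√(47722289/210) = -√10021680690/210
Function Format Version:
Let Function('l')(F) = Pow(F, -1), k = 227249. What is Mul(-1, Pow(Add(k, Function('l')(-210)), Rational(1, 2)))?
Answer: Mul(Rational(-1, 210), Pow(10021680690, Rational(1, 2))) ≈ -476.71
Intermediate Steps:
Mul(-1, Pow(Add(k, Function('l')(-210)), Rational(1, 2))) = Mul(-1, Pow(Add(227249, Pow(-210, -1)), Rational(1, 2))) = Mul(-1, Pow(Add(227249, Rational(-1, 210)), Rational(1, 2))) = Mul(-1, Pow(Rational(47722289, 210), Rational(1, 2))) = Mul(-1, Mul(Rational(1, 210), Pow(10021680690, Rational(1, 2)))) = Mul(Rational(-1, 210), Pow(10021680690, Rational(1, 2)))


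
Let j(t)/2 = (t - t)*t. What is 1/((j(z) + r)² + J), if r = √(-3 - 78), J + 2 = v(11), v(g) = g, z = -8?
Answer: -1/72 ≈ -0.013889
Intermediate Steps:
j(t) = 0 (j(t) = 2*((t - t)*t) = 2*(0*t) = 2*0 = 0)
J = 9 (J = -2 + 11 = 9)
r = 9*I (r = √(-81) = 9*I ≈ 9.0*I)
1/((j(z) + r)² + J) = 1/((0 + 9*I)² + 9) = 1/((9*I)² + 9) = 1/(-81 + 9) = 1/(-72) = -1/72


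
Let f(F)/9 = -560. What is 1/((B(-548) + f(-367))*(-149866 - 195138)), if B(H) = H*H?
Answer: -1/101867261056 ≈ -9.8167e-12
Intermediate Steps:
f(F) = -5040 (f(F) = 9*(-560) = -5040)
B(H) = H²
1/((B(-548) + f(-367))*(-149866 - 195138)) = 1/(((-548)² - 5040)*(-149866 - 195138)) = 1/((300304 - 5040)*(-345004)) = 1/(295264*(-345004)) = 1/(-101867261056) = -1/101867261056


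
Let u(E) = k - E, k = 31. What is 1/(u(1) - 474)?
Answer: -1/444 ≈ -0.0022523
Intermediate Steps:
u(E) = 31 - E
1/(u(1) - 474) = 1/((31 - 1*1) - 474) = 1/((31 - 1) - 474) = 1/(30 - 474) = 1/(-444) = -1/444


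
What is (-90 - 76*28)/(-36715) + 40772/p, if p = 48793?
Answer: 1605166854/1791434995 ≈ 0.89602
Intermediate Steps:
(-90 - 76*28)/(-36715) + 40772/p = (-90 - 76*28)/(-36715) + 40772/48793 = (-90 - 2128)*(-1/36715) + 40772*(1/48793) = -2218*(-1/36715) + 40772/48793 = 2218/36715 + 40772/48793 = 1605166854/1791434995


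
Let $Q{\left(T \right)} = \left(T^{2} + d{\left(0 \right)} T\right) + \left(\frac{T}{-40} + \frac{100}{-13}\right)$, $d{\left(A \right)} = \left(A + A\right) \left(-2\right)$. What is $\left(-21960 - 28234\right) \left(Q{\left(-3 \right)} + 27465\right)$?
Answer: $- \frac{358448379343}{260} \approx -1.3786 \cdot 10^{9}$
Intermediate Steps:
$d{\left(A \right)} = - 4 A$ ($d{\left(A \right)} = 2 A \left(-2\right) = - 4 A$)
$Q{\left(T \right)} = - \frac{100}{13} + T^{2} - \frac{T}{40}$ ($Q{\left(T \right)} = \left(T^{2} + \left(-4\right) 0 T\right) + \left(\frac{T}{-40} + \frac{100}{-13}\right) = \left(T^{2} + 0 T\right) + \left(T \left(- \frac{1}{40}\right) + 100 \left(- \frac{1}{13}\right)\right) = \left(T^{2} + 0\right) - \left(\frac{100}{13} + \frac{T}{40}\right) = T^{2} - \left(\frac{100}{13} + \frac{T}{40}\right) = - \frac{100}{13} + T^{2} - \frac{T}{40}$)
$\left(-21960 - 28234\right) \left(Q{\left(-3 \right)} + 27465\right) = \left(-21960 - 28234\right) \left(\left(- \frac{100}{13} + \left(-3\right)^{2} - - \frac{3}{40}\right) + 27465\right) = - 50194 \left(\left(- \frac{100}{13} + 9 + \frac{3}{40}\right) + 27465\right) = - 50194 \left(\frac{719}{520} + 27465\right) = \left(-50194\right) \frac{14282519}{520} = - \frac{358448379343}{260}$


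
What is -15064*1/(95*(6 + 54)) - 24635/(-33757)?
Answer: -92023987/48103725 ≈ -1.9130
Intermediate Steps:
-15064*1/(95*(6 + 54)) - 24635/(-33757) = -15064/(95*60) - 24635*(-1/33757) = -15064/5700 + 24635/33757 = -15064*1/5700 + 24635/33757 = -3766/1425 + 24635/33757 = -92023987/48103725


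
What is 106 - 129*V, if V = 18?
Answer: -2216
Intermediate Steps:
106 - 129*V = 106 - 129*18 = 106 - 2322 = -2216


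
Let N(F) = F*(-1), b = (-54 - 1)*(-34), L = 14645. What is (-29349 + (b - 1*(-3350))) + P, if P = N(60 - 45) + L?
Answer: -9499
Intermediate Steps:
b = 1870 (b = -55*(-34) = 1870)
N(F) = -F
P = 14630 (P = -(60 - 45) + 14645 = -1*15 + 14645 = -15 + 14645 = 14630)
(-29349 + (b - 1*(-3350))) + P = (-29349 + (1870 - 1*(-3350))) + 14630 = (-29349 + (1870 + 3350)) + 14630 = (-29349 + 5220) + 14630 = -24129 + 14630 = -9499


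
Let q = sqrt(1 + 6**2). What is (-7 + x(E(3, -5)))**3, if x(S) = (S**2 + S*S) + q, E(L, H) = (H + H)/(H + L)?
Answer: (43 + sqrt(37))**3 ≈ 1.1825e+5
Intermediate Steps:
E(L, H) = 2*H/(H + L) (E(L, H) = (2*H)/(H + L) = 2*H/(H + L))
q = sqrt(37) (q = sqrt(1 + 36) = sqrt(37) ≈ 6.0828)
x(S) = sqrt(37) + 2*S**2 (x(S) = (S**2 + S*S) + sqrt(37) = (S**2 + S**2) + sqrt(37) = 2*S**2 + sqrt(37) = sqrt(37) + 2*S**2)
(-7 + x(E(3, -5)))**3 = (-7 + (sqrt(37) + 2*(2*(-5)/(-5 + 3))**2))**3 = (-7 + (sqrt(37) + 2*(2*(-5)/(-2))**2))**3 = (-7 + (sqrt(37) + 2*(2*(-5)*(-1/2))**2))**3 = (-7 + (sqrt(37) + 2*5**2))**3 = (-7 + (sqrt(37) + 2*25))**3 = (-7 + (sqrt(37) + 50))**3 = (-7 + (50 + sqrt(37)))**3 = (43 + sqrt(37))**3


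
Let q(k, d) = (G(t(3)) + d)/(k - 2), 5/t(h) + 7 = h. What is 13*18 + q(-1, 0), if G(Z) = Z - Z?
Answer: 234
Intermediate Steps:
t(h) = 5/(-7 + h)
G(Z) = 0
q(k, d) = d/(-2 + k) (q(k, d) = (0 + d)/(k - 2) = d/(-2 + k))
13*18 + q(-1, 0) = 13*18 + 0/(-2 - 1) = 234 + 0/(-3) = 234 + 0*(-1/3) = 234 + 0 = 234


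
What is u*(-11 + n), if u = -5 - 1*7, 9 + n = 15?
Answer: 60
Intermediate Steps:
n = 6 (n = -9 + 15 = 6)
u = -12 (u = -5 - 7 = -12)
u*(-11 + n) = -12*(-11 + 6) = -12*(-5) = 60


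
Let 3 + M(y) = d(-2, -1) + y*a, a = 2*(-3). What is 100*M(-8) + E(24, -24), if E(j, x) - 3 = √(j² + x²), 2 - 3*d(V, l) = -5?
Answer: 14209/3 + 24*√2 ≈ 4770.3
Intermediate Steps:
d(V, l) = 7/3 (d(V, l) = ⅔ - ⅓*(-5) = ⅔ + 5/3 = 7/3)
E(j, x) = 3 + √(j² + x²)
a = -6
M(y) = -⅔ - 6*y (M(y) = -3 + (7/3 + y*(-6)) = -3 + (7/3 - 6*y) = -⅔ - 6*y)
100*M(-8) + E(24, -24) = 100*(-⅔ - 6*(-8)) + (3 + √(24² + (-24)²)) = 100*(-⅔ + 48) + (3 + √(576 + 576)) = 100*(142/3) + (3 + √1152) = 14200/3 + (3 + 24*√2) = 14209/3 + 24*√2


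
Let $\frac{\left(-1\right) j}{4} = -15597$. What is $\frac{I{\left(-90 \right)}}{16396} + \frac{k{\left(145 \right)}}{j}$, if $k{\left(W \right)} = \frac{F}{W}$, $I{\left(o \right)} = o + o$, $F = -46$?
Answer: $- \frac{203635127}{18540309870} \approx -0.010983$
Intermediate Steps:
$I{\left(o \right)} = 2 o$
$j = 62388$ ($j = \left(-4\right) \left(-15597\right) = 62388$)
$k{\left(W \right)} = - \frac{46}{W}$
$\frac{I{\left(-90 \right)}}{16396} + \frac{k{\left(145 \right)}}{j} = \frac{2 \left(-90\right)}{16396} + \frac{\left(-46\right) \frac{1}{145}}{62388} = \left(-180\right) \frac{1}{16396} + \left(-46\right) \frac{1}{145} \cdot \frac{1}{62388} = - \frac{45}{4099} - \frac{23}{4523130} = - \frac{203635127}{18540309870}$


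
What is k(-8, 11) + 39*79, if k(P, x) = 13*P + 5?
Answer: 2982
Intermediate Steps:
k(P, x) = 5 + 13*P
k(-8, 11) + 39*79 = (5 + 13*(-8)) + 39*79 = (5 - 104) + 3081 = -99 + 3081 = 2982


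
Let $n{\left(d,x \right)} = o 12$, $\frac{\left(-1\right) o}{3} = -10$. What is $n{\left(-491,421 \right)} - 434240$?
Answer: $-433880$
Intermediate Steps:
$o = 30$ ($o = \left(-3\right) \left(-10\right) = 30$)
$n{\left(d,x \right)} = 360$ ($n{\left(d,x \right)} = 30 \cdot 12 = 360$)
$n{\left(-491,421 \right)} - 434240 = 360 - 434240 = -433880$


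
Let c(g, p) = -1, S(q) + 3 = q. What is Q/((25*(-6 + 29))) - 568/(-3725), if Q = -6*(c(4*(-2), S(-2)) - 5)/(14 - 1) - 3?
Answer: 33877/222755 ≈ 0.15208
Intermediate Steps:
S(q) = -3 + q
Q = -3/13 (Q = -6*(-1 - 5)/(14 - 1) - 3 = -(-36)/13 - 3 = -6*(-6/13) - 3 = 36/13 - 3 = -3/13 ≈ -0.23077)
Q/((25*(-6 + 29))) - 568/(-3725) = -3*1/(25*(-6 + 29))/13 - 568/(-3725) = -3/(13*(25*23)) - 568*(-1/3725) = -3/13/575 + 568/3725 = -3/13*1/575 + 568/3725 = -3/7475 + 568/3725 = 33877/222755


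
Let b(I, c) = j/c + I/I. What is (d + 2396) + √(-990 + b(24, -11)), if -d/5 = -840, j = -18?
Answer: 6596 + I*√119471/11 ≈ 6596.0 + 31.422*I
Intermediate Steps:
d = 4200 (d = -5*(-840) = 4200)
b(I, c) = 1 - 18/c (b(I, c) = -18/c + I/I = -18/c + 1 = 1 - 18/c)
(d + 2396) + √(-990 + b(24, -11)) = (4200 + 2396) + √(-990 + (-18 - 11)/(-11)) = 6596 + √(-990 - 1/11*(-29)) = 6596 + √(-990 + 29/11) = 6596 + √(-10861/11) = 6596 + I*√119471/11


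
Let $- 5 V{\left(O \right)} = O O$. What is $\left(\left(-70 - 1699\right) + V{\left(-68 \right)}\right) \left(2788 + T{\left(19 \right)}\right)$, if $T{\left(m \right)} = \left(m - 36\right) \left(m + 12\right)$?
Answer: $- \frac{30453409}{5} \approx -6.0907 \cdot 10^{6}$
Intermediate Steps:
$T{\left(m \right)} = \left(-36 + m\right) \left(12 + m\right)$
$V{\left(O \right)} = - \frac{O^{2}}{5}$ ($V{\left(O \right)} = - \frac{O O}{5} = - \frac{O^{2}}{5}$)
$\left(\left(-70 - 1699\right) + V{\left(-68 \right)}\right) \left(2788 + T{\left(19 \right)}\right) = \left(\left(-70 - 1699\right) - \frac{\left(-68\right)^{2}}{5}\right) \left(2788 - \left(888 - 361\right)\right) = \left(\left(-70 - 1699\right) - \frac{4624}{5}\right) \left(2788 - 527\right) = \left(-1769 - \frac{4624}{5}\right) \left(2788 - 527\right) = \left(- \frac{13469}{5}\right) 2261 = - \frac{30453409}{5}$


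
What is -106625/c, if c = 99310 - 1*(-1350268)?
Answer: -106625/1449578 ≈ -0.073556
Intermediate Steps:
c = 1449578 (c = 99310 + 1350268 = 1449578)
-106625/c = -106625/1449578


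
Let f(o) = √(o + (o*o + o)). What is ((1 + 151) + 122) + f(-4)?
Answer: 274 + 2*√2 ≈ 276.83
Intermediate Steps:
f(o) = √(o² + 2*o) (f(o) = √(o + (o² + o)) = √(o + (o + o²)) = √(o² + 2*o))
((1 + 151) + 122) + f(-4) = ((1 + 151) + 122) + √(-4*(2 - 4)) = (152 + 122) + √(-4*(-2)) = 274 + √8 = 274 + 2*√2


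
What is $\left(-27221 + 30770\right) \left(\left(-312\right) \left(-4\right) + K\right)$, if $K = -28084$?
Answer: $-95240964$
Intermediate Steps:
$\left(-27221 + 30770\right) \left(\left(-312\right) \left(-4\right) + K\right) = \left(-27221 + 30770\right) \left(\left(-312\right) \left(-4\right) - 28084\right) = 3549 \left(1248 - 28084\right) = 3549 \left(-26836\right) = -95240964$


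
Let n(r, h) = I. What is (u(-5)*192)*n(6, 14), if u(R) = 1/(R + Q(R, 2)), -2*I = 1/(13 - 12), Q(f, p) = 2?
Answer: 32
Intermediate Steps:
I = -½ (I = -1/(2*(13 - 12)) = -½/1 = -½*1 = -½ ≈ -0.50000)
n(r, h) = -½
u(R) = 1/(2 + R) (u(R) = 1/(R + 2) = 1/(2 + R))
(u(-5)*192)*n(6, 14) = (192/(2 - 5))*(-½) = (192/(-3))*(-½) = -⅓*192*(-½) = -64*(-½) = 32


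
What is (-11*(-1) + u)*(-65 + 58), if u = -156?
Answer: 1015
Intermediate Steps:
(-11*(-1) + u)*(-65 + 58) = (-11*(-1) - 156)*(-65 + 58) = (11 - 156)*(-7) = -145*(-7) = 1015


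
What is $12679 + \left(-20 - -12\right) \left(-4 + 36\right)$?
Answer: $12423$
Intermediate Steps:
$12679 + \left(-20 - -12\right) \left(-4 + 36\right) = 12679 + \left(-20 + 12\right) 32 = 12679 - 256 = 12423$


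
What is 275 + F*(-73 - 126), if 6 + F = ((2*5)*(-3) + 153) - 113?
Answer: -521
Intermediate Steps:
F = 4 (F = -6 + (((2*5)*(-3) + 153) - 113) = -6 + ((10*(-3) + 153) - 113) = -6 + ((-30 + 153) - 113) = -6 + (123 - 113) = -6 + 10 = 4)
275 + F*(-73 - 126) = 275 + 4*(-73 - 126) = 275 + 4*(-199) = 275 - 796 = -521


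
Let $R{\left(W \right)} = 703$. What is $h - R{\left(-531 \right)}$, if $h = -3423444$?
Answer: $-3424147$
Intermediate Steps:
$h - R{\left(-531 \right)} = -3423444 - 703 = -3424147$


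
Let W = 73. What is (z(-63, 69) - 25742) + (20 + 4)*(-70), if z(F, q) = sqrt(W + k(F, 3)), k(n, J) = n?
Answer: -27422 + sqrt(10) ≈ -27419.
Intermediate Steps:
z(F, q) = sqrt(73 + F)
(z(-63, 69) - 25742) + (20 + 4)*(-70) = (sqrt(73 - 63) - 25742) + (20 + 4)*(-70) = (sqrt(10) - 25742) + 24*(-70) = (-25742 + sqrt(10)) - 1680 = -27422 + sqrt(10)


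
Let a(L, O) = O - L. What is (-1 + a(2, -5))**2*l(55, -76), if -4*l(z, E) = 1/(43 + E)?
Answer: 16/33 ≈ 0.48485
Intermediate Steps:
l(z, E) = -1/(4*(43 + E))
(-1 + a(2, -5))**2*l(55, -76) = (-1 + (-5 - 1*2))**2*(-1/(172 + 4*(-76))) = (-1 + (-5 - 2))**2*(-1/(172 - 304)) = (-1 - 7)**2*(-1/(-132)) = (-8)**2*(-1*(-1/132)) = 64*(1/132) = 16/33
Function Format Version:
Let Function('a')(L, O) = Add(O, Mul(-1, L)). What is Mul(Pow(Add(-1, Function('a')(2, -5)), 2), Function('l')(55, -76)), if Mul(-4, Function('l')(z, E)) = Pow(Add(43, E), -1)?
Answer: Rational(16, 33) ≈ 0.48485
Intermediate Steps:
Function('l')(z, E) = Mul(Rational(-1, 4), Pow(Add(43, E), -1))
Mul(Pow(Add(-1, Function('a')(2, -5)), 2), Function('l')(55, -76)) = Mul(Pow(Add(-1, Add(-5, Mul(-1, 2))), 2), Mul(-1, Pow(Add(172, Mul(4, -76)), -1))) = Mul(Pow(Add(-1, Add(-5, -2)), 2), Mul(-1, Pow(Add(172, -304), -1))) = Mul(Pow(Add(-1, -7), 2), Mul(-1, Pow(-132, -1))) = Mul(Pow(-8, 2), Mul(-1, Rational(-1, 132))) = Mul(64, Rational(1, 132)) = Rational(16, 33)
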